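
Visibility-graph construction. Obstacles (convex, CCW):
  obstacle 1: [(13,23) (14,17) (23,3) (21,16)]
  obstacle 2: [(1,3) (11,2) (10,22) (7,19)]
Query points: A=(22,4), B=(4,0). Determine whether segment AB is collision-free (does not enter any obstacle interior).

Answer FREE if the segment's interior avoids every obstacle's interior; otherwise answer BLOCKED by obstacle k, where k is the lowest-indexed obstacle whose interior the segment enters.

FREE

Obstacle 1 [(13,23) (14,17) (23,3) (21,16)]:
  edge (13,23)–(14,17): clear
  edge (14,17)–(23,3): clear
  edge (23,3)–(21,16): clear
  edge (21,16)–(13,23): clear
  midpoint (13,2) outside
  → clear
Obstacle 2 [(1,3) (11,2) (10,22) (7,19)]:
  edge (1,3)–(11,2): clear
  edge (11,2)–(10,22): clear
  edge (10,22)–(7,19): clear
  edge (7,19)–(1,3): clear
  midpoint (13,2) outside
  → clear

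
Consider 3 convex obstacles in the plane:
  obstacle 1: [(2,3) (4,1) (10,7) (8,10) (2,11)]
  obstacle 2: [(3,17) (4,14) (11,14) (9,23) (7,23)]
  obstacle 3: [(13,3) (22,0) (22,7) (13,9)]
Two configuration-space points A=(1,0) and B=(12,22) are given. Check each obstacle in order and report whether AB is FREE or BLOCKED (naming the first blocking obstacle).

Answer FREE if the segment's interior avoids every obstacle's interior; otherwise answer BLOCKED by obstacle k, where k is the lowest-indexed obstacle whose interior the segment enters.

BLOCKED by obstacle 1

Obstacle 1 [(2,3) (4,1) (10,7) (8,10) (2,11)]:
  edge (2,3)–(4,1): crosses AB
  edge (4,1)–(10,7): clear
  edge (10,7)–(8,10): clear
  edge (8,10)–(2,11): crosses AB
  edge (2,11)–(2,3): clear
  → BLOCKED
Obstacle 2 [(3,17) (4,14) (11,14) (9,23) (7,23)]:
  edge (3,17)–(4,14): clear
  edge (4,14)–(11,14): crosses AB
  edge (11,14)–(9,23): crosses AB
  edge (9,23)–(7,23): clear
  edge (7,23)–(3,17): clear
  → BLOCKED
Obstacle 3 [(13,3) (22,0) (22,7) (13,9)]:
  edge (13,3)–(22,0): clear
  edge (22,0)–(22,7): clear
  edge (22,7)–(13,9): clear
  edge (13,9)–(13,3): clear
  midpoint (13/2,11) outside
  → clear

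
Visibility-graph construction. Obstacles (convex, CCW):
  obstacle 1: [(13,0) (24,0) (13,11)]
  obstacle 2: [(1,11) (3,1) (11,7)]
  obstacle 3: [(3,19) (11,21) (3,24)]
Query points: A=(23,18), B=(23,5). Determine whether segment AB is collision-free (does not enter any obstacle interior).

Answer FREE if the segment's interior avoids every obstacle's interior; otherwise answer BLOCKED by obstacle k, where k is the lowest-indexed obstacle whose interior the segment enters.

Obstacle 1 [(13,0) (24,0) (13,11)]:
  edge (13,0)–(24,0): clear
  edge (24,0)–(13,11): clear
  edge (13,11)–(13,0): clear
  midpoint (23,23/2) outside
  → clear
Obstacle 2 [(1,11) (3,1) (11,7)]:
  edge (1,11)–(3,1): clear
  edge (3,1)–(11,7): clear
  edge (11,7)–(1,11): clear
  midpoint (23,23/2) outside
  → clear
Obstacle 3 [(3,19) (11,21) (3,24)]:
  edge (3,19)–(11,21): clear
  edge (11,21)–(3,24): clear
  edge (3,24)–(3,19): clear
  midpoint (23,23/2) outside
  → clear

FREE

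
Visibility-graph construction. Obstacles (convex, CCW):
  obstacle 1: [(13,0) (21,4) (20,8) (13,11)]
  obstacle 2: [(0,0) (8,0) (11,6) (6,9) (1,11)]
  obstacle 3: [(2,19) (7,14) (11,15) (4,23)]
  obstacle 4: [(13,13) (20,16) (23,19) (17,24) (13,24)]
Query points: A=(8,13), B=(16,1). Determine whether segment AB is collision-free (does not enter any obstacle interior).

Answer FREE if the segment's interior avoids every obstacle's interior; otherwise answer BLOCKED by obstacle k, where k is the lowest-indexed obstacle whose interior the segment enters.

BLOCKED by obstacle 1

Obstacle 1 [(13,0) (21,4) (20,8) (13,11)]:
  edge (13,0)–(21,4): crosses AB
  edge (21,4)–(20,8): clear
  edge (20,8)–(13,11): clear
  edge (13,11)–(13,0): crosses AB
  → BLOCKED
Obstacle 2 [(0,0) (8,0) (11,6) (6,9) (1,11)]:
  edge (0,0)–(8,0): clear
  edge (8,0)–(11,6): clear
  edge (11,6)–(6,9): clear
  edge (6,9)–(1,11): clear
  edge (1,11)–(0,0): clear
  midpoint (12,7) outside
  → clear
Obstacle 3 [(2,19) (7,14) (11,15) (4,23)]:
  edge (2,19)–(7,14): clear
  edge (7,14)–(11,15): clear
  edge (11,15)–(4,23): clear
  edge (4,23)–(2,19): clear
  midpoint (12,7) outside
  → clear
Obstacle 4 [(13,13) (20,16) (23,19) (17,24) (13,24)]:
  edge (13,13)–(20,16): clear
  edge (20,16)–(23,19): clear
  edge (23,19)–(17,24): clear
  edge (17,24)–(13,24): clear
  edge (13,24)–(13,13): clear
  midpoint (12,7) outside
  → clear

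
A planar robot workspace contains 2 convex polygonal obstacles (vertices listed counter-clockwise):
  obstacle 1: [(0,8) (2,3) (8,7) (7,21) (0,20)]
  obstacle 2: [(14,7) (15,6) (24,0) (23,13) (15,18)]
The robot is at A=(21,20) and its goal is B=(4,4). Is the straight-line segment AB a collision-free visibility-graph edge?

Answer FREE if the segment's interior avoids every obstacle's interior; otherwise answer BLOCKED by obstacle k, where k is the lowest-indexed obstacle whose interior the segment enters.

BLOCKED by obstacle 1

Obstacle 1 [(0,8) (2,3) (8,7) (7,21) (0,20)]:
  edge (0,8)–(2,3): clear
  edge (2,3)–(8,7): crosses AB
  edge (8,7)–(7,21): crosses AB
  edge (7,21)–(0,20): clear
  edge (0,20)–(0,8): clear
  → BLOCKED
Obstacle 2 [(14,7) (15,6) (24,0) (23,13) (15,18)]:
  edge (14,7)–(15,6): clear
  edge (15,6)–(24,0): clear
  edge (24,0)–(23,13): clear
  edge (23,13)–(15,18): crosses AB
  edge (15,18)–(14,7): crosses AB
  → BLOCKED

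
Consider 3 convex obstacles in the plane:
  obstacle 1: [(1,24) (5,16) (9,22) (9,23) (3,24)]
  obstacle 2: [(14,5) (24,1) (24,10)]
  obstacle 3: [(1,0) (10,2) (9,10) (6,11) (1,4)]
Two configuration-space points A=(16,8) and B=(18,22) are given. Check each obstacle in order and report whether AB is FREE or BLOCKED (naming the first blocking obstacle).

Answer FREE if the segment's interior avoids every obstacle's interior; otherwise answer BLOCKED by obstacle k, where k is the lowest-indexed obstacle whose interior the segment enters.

Obstacle 1 [(1,24) (5,16) (9,22) (9,23) (3,24)]:
  edge (1,24)–(5,16): clear
  edge (5,16)–(9,22): clear
  edge (9,22)–(9,23): clear
  edge (9,23)–(3,24): clear
  edge (3,24)–(1,24): clear
  midpoint (17,15) outside
  → clear
Obstacle 2 [(14,5) (24,1) (24,10)]:
  edge (14,5)–(24,1): clear
  edge (24,1)–(24,10): clear
  edge (24,10)–(14,5): clear
  midpoint (17,15) outside
  → clear
Obstacle 3 [(1,0) (10,2) (9,10) (6,11) (1,4)]:
  edge (1,0)–(10,2): clear
  edge (10,2)–(9,10): clear
  edge (9,10)–(6,11): clear
  edge (6,11)–(1,4): clear
  edge (1,4)–(1,0): clear
  midpoint (17,15) outside
  → clear

FREE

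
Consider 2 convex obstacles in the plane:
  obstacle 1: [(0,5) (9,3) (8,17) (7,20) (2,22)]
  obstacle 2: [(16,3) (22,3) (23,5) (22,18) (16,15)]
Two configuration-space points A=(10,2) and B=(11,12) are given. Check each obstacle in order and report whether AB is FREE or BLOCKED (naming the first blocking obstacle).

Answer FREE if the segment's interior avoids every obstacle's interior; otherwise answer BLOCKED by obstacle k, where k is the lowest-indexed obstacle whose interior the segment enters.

Obstacle 1 [(0,5) (9,3) (8,17) (7,20) (2,22)]:
  edge (0,5)–(9,3): clear
  edge (9,3)–(8,17): clear
  edge (8,17)–(7,20): clear
  edge (7,20)–(2,22): clear
  edge (2,22)–(0,5): clear
  midpoint (21/2,7) outside
  → clear
Obstacle 2 [(16,3) (22,3) (23,5) (22,18) (16,15)]:
  edge (16,3)–(22,3): clear
  edge (22,3)–(23,5): clear
  edge (23,5)–(22,18): clear
  edge (22,18)–(16,15): clear
  edge (16,15)–(16,3): clear
  midpoint (21/2,7) outside
  → clear

FREE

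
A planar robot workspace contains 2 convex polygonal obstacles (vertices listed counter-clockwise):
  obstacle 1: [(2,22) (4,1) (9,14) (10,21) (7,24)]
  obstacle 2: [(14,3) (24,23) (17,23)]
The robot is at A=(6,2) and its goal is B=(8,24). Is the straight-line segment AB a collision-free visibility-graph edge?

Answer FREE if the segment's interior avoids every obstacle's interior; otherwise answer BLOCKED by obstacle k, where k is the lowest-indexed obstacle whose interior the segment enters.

BLOCKED by obstacle 1

Obstacle 1 [(2,22) (4,1) (9,14) (10,21) (7,24)]:
  edge (2,22)–(4,1): clear
  edge (4,1)–(9,14): crosses AB
  edge (9,14)–(10,21): clear
  edge (10,21)–(7,24): crosses AB
  edge (7,24)–(2,22): clear
  → BLOCKED
Obstacle 2 [(14,3) (24,23) (17,23)]:
  edge (14,3)–(24,23): clear
  edge (24,23)–(17,23): clear
  edge (17,23)–(14,3): clear
  midpoint (7,13) outside
  → clear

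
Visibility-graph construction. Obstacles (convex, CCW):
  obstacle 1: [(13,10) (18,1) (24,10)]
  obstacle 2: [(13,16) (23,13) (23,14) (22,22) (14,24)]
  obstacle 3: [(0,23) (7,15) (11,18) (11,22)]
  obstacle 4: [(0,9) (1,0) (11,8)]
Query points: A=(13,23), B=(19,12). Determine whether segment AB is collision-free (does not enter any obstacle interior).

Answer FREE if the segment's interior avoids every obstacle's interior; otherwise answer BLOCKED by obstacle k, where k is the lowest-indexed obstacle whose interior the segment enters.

BLOCKED by obstacle 2

Obstacle 1 [(13,10) (18,1) (24,10)]:
  edge (13,10)–(18,1): clear
  edge (18,1)–(24,10): clear
  edge (24,10)–(13,10): clear
  midpoint (16,35/2) outside
  → clear
Obstacle 2 [(13,16) (23,13) (23,14) (22,22) (14,24)]:
  edge (13,16)–(23,13): crosses AB
  edge (23,13)–(23,14): clear
  edge (23,14)–(22,22): clear
  edge (22,22)–(14,24): clear
  edge (14,24)–(13,16): crosses AB
  → BLOCKED
Obstacle 3 [(0,23) (7,15) (11,18) (11,22)]:
  edge (0,23)–(7,15): clear
  edge (7,15)–(11,18): clear
  edge (11,18)–(11,22): clear
  edge (11,22)–(0,23): clear
  midpoint (16,35/2) outside
  → clear
Obstacle 4 [(0,9) (1,0) (11,8)]:
  edge (0,9)–(1,0): clear
  edge (1,0)–(11,8): clear
  edge (11,8)–(0,9): clear
  midpoint (16,35/2) outside
  → clear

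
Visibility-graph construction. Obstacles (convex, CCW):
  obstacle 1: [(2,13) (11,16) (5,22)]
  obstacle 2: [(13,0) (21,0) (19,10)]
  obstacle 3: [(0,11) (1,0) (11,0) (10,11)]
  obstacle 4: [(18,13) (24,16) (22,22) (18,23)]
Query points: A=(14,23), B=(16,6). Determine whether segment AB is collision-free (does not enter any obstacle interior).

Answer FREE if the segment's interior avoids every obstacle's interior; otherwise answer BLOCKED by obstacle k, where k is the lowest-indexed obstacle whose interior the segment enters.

FREE

Obstacle 1 [(2,13) (11,16) (5,22)]:
  edge (2,13)–(11,16): clear
  edge (11,16)–(5,22): clear
  edge (5,22)–(2,13): clear
  midpoint (15,29/2) outside
  → clear
Obstacle 2 [(13,0) (21,0) (19,10)]:
  edge (13,0)–(21,0): clear
  edge (21,0)–(19,10): clear
  edge (19,10)–(13,0): clear
  midpoint (15,29/2) outside
  → clear
Obstacle 3 [(0,11) (1,0) (11,0) (10,11)]:
  edge (0,11)–(1,0): clear
  edge (1,0)–(11,0): clear
  edge (11,0)–(10,11): clear
  edge (10,11)–(0,11): clear
  midpoint (15,29/2) outside
  → clear
Obstacle 4 [(18,13) (24,16) (22,22) (18,23)]:
  edge (18,13)–(24,16): clear
  edge (24,16)–(22,22): clear
  edge (22,22)–(18,23): clear
  edge (18,23)–(18,13): clear
  midpoint (15,29/2) outside
  → clear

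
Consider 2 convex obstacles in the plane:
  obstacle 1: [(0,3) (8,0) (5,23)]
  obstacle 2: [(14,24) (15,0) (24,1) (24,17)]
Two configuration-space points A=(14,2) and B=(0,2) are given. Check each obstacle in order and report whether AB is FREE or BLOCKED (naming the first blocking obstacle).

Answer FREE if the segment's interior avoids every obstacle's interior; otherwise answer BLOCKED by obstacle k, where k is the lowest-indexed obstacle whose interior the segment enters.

BLOCKED by obstacle 1

Obstacle 1 [(0,3) (8,0) (5,23)]:
  edge (0,3)–(8,0): crosses AB
  edge (8,0)–(5,23): crosses AB
  edge (5,23)–(0,3): clear
  → BLOCKED
Obstacle 2 [(14,24) (15,0) (24,1) (24,17)]:
  edge (14,24)–(15,0): clear
  edge (15,0)–(24,1): clear
  edge (24,1)–(24,17): clear
  edge (24,17)–(14,24): clear
  midpoint (7,2) outside
  → clear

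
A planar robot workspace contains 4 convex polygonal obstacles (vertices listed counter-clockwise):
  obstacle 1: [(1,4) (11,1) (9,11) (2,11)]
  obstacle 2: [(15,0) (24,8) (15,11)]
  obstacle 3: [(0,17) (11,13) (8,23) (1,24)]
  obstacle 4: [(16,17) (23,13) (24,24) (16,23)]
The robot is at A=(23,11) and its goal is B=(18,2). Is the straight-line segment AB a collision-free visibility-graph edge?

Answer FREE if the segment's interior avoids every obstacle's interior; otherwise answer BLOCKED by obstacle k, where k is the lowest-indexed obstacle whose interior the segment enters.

Obstacle 1 [(1,4) (11,1) (9,11) (2,11)]:
  edge (1,4)–(11,1): clear
  edge (11,1)–(9,11): clear
  edge (9,11)–(2,11): clear
  edge (2,11)–(1,4): clear
  midpoint (41/2,13/2) outside
  → clear
Obstacle 2 [(15,0) (24,8) (15,11)]:
  edge (15,0)–(24,8): crosses AB
  edge (24,8)–(15,11): crosses AB
  edge (15,11)–(15,0): clear
  → BLOCKED
Obstacle 3 [(0,17) (11,13) (8,23) (1,24)]:
  edge (0,17)–(11,13): clear
  edge (11,13)–(8,23): clear
  edge (8,23)–(1,24): clear
  edge (1,24)–(0,17): clear
  midpoint (41/2,13/2) outside
  → clear
Obstacle 4 [(16,17) (23,13) (24,24) (16,23)]:
  edge (16,17)–(23,13): clear
  edge (23,13)–(24,24): clear
  edge (24,24)–(16,23): clear
  edge (16,23)–(16,17): clear
  midpoint (41/2,13/2) outside
  → clear

BLOCKED by obstacle 2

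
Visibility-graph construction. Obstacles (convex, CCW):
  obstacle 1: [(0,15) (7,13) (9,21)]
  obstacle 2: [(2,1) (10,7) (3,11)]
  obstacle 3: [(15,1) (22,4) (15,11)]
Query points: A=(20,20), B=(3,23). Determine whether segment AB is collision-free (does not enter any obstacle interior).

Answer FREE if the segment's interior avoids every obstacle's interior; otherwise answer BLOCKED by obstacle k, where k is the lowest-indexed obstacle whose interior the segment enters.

FREE

Obstacle 1 [(0,15) (7,13) (9,21)]:
  edge (0,15)–(7,13): clear
  edge (7,13)–(9,21): clear
  edge (9,21)–(0,15): clear
  midpoint (23/2,43/2) outside
  → clear
Obstacle 2 [(2,1) (10,7) (3,11)]:
  edge (2,1)–(10,7): clear
  edge (10,7)–(3,11): clear
  edge (3,11)–(2,1): clear
  midpoint (23/2,43/2) outside
  → clear
Obstacle 3 [(15,1) (22,4) (15,11)]:
  edge (15,1)–(22,4): clear
  edge (22,4)–(15,11): clear
  edge (15,11)–(15,1): clear
  midpoint (23/2,43/2) outside
  → clear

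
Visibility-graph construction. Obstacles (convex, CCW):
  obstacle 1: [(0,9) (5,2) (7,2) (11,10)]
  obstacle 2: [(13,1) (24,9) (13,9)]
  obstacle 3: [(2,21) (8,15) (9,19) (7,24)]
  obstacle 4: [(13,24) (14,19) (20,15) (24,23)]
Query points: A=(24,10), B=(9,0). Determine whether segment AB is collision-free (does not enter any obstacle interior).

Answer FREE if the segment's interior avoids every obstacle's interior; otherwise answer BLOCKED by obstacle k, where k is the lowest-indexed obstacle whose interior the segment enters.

Obstacle 1 [(0,9) (5,2) (7,2) (11,10)]:
  edge (0,9)–(5,2): clear
  edge (5,2)–(7,2): clear
  edge (7,2)–(11,10): clear
  edge (11,10)–(0,9): clear
  midpoint (33/2,5) outside
  → clear
Obstacle 2 [(13,1) (24,9) (13,9)]:
  edge (13,1)–(24,9): clear
  edge (24,9)–(13,9): crosses AB
  edge (13,9)–(13,1): crosses AB
  → BLOCKED
Obstacle 3 [(2,21) (8,15) (9,19) (7,24)]:
  edge (2,21)–(8,15): clear
  edge (8,15)–(9,19): clear
  edge (9,19)–(7,24): clear
  edge (7,24)–(2,21): clear
  midpoint (33/2,5) outside
  → clear
Obstacle 4 [(13,24) (14,19) (20,15) (24,23)]:
  edge (13,24)–(14,19): clear
  edge (14,19)–(20,15): clear
  edge (20,15)–(24,23): clear
  edge (24,23)–(13,24): clear
  midpoint (33/2,5) outside
  → clear

BLOCKED by obstacle 2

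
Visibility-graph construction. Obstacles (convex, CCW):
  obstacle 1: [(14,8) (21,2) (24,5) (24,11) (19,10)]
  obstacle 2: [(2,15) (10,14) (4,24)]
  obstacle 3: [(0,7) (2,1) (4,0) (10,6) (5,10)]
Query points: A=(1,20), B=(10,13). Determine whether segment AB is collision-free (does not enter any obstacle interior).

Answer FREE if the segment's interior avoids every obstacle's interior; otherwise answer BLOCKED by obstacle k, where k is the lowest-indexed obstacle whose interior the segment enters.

Obstacle 1 [(14,8) (21,2) (24,5) (24,11) (19,10)]:
  edge (14,8)–(21,2): clear
  edge (21,2)–(24,5): clear
  edge (24,5)–(24,11): clear
  edge (24,11)–(19,10): clear
  edge (19,10)–(14,8): clear
  midpoint (11/2,33/2) outside
  → clear
Obstacle 2 [(2,15) (10,14) (4,24)]:
  edge (2,15)–(10,14): crosses AB
  edge (10,14)–(4,24): clear
  edge (4,24)–(2,15): crosses AB
  → BLOCKED
Obstacle 3 [(0,7) (2,1) (4,0) (10,6) (5,10)]:
  edge (0,7)–(2,1): clear
  edge (2,1)–(4,0): clear
  edge (4,0)–(10,6): clear
  edge (10,6)–(5,10): clear
  edge (5,10)–(0,7): clear
  midpoint (11/2,33/2) outside
  → clear

BLOCKED by obstacle 2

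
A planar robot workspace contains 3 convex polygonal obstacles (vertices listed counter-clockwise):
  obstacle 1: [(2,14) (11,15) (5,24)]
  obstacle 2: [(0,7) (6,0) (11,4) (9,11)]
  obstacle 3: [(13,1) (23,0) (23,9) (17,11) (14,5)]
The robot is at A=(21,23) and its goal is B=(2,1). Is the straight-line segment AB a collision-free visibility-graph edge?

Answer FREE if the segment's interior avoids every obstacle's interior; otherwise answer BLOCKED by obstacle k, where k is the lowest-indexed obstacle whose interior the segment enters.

Obstacle 1 [(2,14) (11,15) (5,24)]:
  edge (2,14)–(11,15): clear
  edge (11,15)–(5,24): clear
  edge (5,24)–(2,14): clear
  midpoint (23/2,12) outside
  → clear
Obstacle 2 [(0,7) (6,0) (11,4) (9,11)]:
  edge (0,7)–(6,0): crosses AB
  edge (6,0)–(11,4): clear
  edge (11,4)–(9,11): crosses AB
  edge (9,11)–(0,7): clear
  → BLOCKED
Obstacle 3 [(13,1) (23,0) (23,9) (17,11) (14,5)]:
  edge (13,1)–(23,0): clear
  edge (23,0)–(23,9): clear
  edge (23,9)–(17,11): clear
  edge (17,11)–(14,5): clear
  edge (14,5)–(13,1): clear
  midpoint (23/2,12) outside
  → clear

BLOCKED by obstacle 2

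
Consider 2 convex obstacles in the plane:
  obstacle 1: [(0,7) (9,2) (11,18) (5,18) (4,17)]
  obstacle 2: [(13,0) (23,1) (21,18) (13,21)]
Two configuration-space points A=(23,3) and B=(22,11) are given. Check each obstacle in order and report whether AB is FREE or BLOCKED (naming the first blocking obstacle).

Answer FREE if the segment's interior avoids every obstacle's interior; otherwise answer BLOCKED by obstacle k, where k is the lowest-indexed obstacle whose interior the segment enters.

Obstacle 1 [(0,7) (9,2) (11,18) (5,18) (4,17)]:
  edge (0,7)–(9,2): clear
  edge (9,2)–(11,18): clear
  edge (11,18)–(5,18): clear
  edge (5,18)–(4,17): clear
  edge (4,17)–(0,7): clear
  midpoint (45/2,7) outside
  → clear
Obstacle 2 [(13,0) (23,1) (21,18) (13,21)]:
  edge (13,0)–(23,1): clear
  edge (23,1)–(21,18): clear
  edge (21,18)–(13,21): clear
  edge (13,21)–(13,0): clear
  midpoint (45/2,7) outside
  → clear

FREE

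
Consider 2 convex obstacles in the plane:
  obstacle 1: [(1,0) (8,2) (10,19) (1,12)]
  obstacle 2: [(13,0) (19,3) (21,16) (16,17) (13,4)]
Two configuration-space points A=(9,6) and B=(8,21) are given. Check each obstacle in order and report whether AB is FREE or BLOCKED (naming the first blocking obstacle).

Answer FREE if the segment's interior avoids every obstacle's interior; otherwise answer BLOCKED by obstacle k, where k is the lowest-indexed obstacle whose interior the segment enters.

Obstacle 1 [(1,0) (8,2) (10,19) (1,12)]:
  edge (1,0)–(8,2): clear
  edge (8,2)–(10,19): crosses AB
  edge (10,19)–(1,12): crosses AB
  edge (1,12)–(1,0): clear
  → BLOCKED
Obstacle 2 [(13,0) (19,3) (21,16) (16,17) (13,4)]:
  edge (13,0)–(19,3): clear
  edge (19,3)–(21,16): clear
  edge (21,16)–(16,17): clear
  edge (16,17)–(13,4): clear
  edge (13,4)–(13,0): clear
  midpoint (17/2,27/2) outside
  → clear

BLOCKED by obstacle 1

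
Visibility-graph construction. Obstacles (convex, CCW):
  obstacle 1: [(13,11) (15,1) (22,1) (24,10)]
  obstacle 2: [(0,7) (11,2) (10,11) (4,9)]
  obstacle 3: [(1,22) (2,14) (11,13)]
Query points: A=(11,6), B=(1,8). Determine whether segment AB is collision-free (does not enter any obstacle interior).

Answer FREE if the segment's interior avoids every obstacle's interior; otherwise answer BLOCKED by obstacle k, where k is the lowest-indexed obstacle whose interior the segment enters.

BLOCKED by obstacle 2

Obstacle 1 [(13,11) (15,1) (22,1) (24,10)]:
  edge (13,11)–(15,1): clear
  edge (15,1)–(22,1): clear
  edge (22,1)–(24,10): clear
  edge (24,10)–(13,11): clear
  midpoint (6,7) outside
  → clear
Obstacle 2 [(0,7) (11,2) (10,11) (4,9)]:
  edge (0,7)–(11,2): clear
  edge (11,2)–(10,11): crosses AB
  edge (10,11)–(4,9): clear
  edge (4,9)–(0,7): crosses AB
  → BLOCKED
Obstacle 3 [(1,22) (2,14) (11,13)]:
  edge (1,22)–(2,14): clear
  edge (2,14)–(11,13): clear
  edge (11,13)–(1,22): clear
  midpoint (6,7) outside
  → clear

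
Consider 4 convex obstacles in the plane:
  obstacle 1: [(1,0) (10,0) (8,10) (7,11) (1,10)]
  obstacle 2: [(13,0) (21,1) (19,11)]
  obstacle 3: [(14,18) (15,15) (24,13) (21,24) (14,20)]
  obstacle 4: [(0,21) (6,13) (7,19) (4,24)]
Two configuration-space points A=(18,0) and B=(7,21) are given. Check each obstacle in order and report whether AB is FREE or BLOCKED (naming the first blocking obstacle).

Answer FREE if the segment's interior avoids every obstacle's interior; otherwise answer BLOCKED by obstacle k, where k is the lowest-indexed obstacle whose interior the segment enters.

Obstacle 1 [(1,0) (10,0) (8,10) (7,11) (1,10)]:
  edge (1,0)–(10,0): clear
  edge (10,0)–(8,10): clear
  edge (8,10)–(7,11): clear
  edge (7,11)–(1,10): clear
  edge (1,10)–(1,0): clear
  midpoint (25/2,21/2) outside
  → clear
Obstacle 2 [(13,0) (21,1) (19,11)]:
  edge (13,0)–(21,1): crosses AB
  edge (21,1)–(19,11): clear
  edge (19,11)–(13,0): crosses AB
  → BLOCKED
Obstacle 3 [(14,18) (15,15) (24,13) (21,24) (14,20)]:
  edge (14,18)–(15,15): clear
  edge (15,15)–(24,13): clear
  edge (24,13)–(21,24): clear
  edge (21,24)–(14,20): clear
  edge (14,20)–(14,18): clear
  midpoint (25/2,21/2) outside
  → clear
Obstacle 4 [(0,21) (6,13) (7,19) (4,24)]:
  edge (0,21)–(6,13): clear
  edge (6,13)–(7,19): clear
  edge (7,19)–(4,24): clear
  edge (4,24)–(0,21): clear
  midpoint (25/2,21/2) outside
  → clear

BLOCKED by obstacle 2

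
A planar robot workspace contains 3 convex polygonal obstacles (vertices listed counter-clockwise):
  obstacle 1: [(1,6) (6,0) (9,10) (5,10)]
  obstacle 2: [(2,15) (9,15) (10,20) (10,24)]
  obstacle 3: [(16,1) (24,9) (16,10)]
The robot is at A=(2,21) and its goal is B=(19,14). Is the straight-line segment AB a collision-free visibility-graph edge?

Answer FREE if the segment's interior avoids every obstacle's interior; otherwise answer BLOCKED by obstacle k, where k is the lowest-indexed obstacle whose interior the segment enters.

Obstacle 1 [(1,6) (6,0) (9,10) (5,10)]:
  edge (1,6)–(6,0): clear
  edge (6,0)–(9,10): clear
  edge (9,10)–(5,10): clear
  edge (5,10)–(1,6): clear
  midpoint (21/2,35/2) outside
  → clear
Obstacle 2 [(2,15) (9,15) (10,20) (10,24)]:
  edge (2,15)–(9,15): clear
  edge (9,15)–(10,20): crosses AB
  edge (10,20)–(10,24): clear
  edge (10,24)–(2,15): crosses AB
  → BLOCKED
Obstacle 3 [(16,1) (24,9) (16,10)]:
  edge (16,1)–(24,9): clear
  edge (24,9)–(16,10): clear
  edge (16,10)–(16,1): clear
  midpoint (21/2,35/2) outside
  → clear

BLOCKED by obstacle 2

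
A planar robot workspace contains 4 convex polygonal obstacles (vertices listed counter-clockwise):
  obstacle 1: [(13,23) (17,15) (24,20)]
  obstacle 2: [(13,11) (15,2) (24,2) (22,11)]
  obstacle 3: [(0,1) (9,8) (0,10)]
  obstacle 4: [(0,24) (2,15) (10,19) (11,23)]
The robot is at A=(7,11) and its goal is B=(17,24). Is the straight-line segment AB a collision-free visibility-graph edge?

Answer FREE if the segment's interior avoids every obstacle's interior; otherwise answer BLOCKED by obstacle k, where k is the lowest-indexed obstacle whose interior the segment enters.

BLOCKED by obstacle 1

Obstacle 1 [(13,23) (17,15) (24,20)]:
  edge (13,23)–(17,15): crosses AB
  edge (17,15)–(24,20): clear
  edge (24,20)–(13,23): crosses AB
  → BLOCKED
Obstacle 2 [(13,11) (15,2) (24,2) (22,11)]:
  edge (13,11)–(15,2): clear
  edge (15,2)–(24,2): clear
  edge (24,2)–(22,11): clear
  edge (22,11)–(13,11): clear
  midpoint (12,35/2) outside
  → clear
Obstacle 3 [(0,1) (9,8) (0,10)]:
  edge (0,1)–(9,8): clear
  edge (9,8)–(0,10): clear
  edge (0,10)–(0,1): clear
  midpoint (12,35/2) outside
  → clear
Obstacle 4 [(0,24) (2,15) (10,19) (11,23)]:
  edge (0,24)–(2,15): clear
  edge (2,15)–(10,19): clear
  edge (10,19)–(11,23): clear
  edge (11,23)–(0,24): clear
  midpoint (12,35/2) outside
  → clear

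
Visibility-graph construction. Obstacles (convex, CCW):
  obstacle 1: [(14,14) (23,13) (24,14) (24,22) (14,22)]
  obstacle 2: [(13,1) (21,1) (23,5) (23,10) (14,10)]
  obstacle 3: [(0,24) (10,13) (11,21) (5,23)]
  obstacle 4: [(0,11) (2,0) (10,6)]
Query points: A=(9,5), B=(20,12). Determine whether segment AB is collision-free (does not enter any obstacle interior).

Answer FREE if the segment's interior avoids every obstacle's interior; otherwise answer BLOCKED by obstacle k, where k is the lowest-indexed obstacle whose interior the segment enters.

BLOCKED by obstacle 2

Obstacle 1 [(14,14) (23,13) (24,14) (24,22) (14,22)]:
  edge (14,14)–(23,13): clear
  edge (23,13)–(24,14): clear
  edge (24,14)–(24,22): clear
  edge (24,22)–(14,22): clear
  edge (14,22)–(14,14): clear
  midpoint (29/2,17/2) outside
  → clear
Obstacle 2 [(13,1) (21,1) (23,5) (23,10) (14,10)]:
  edge (13,1)–(21,1): clear
  edge (21,1)–(23,5): clear
  edge (23,5)–(23,10): clear
  edge (23,10)–(14,10): crosses AB
  edge (14,10)–(13,1): crosses AB
  → BLOCKED
Obstacle 3 [(0,24) (10,13) (11,21) (5,23)]:
  edge (0,24)–(10,13): clear
  edge (10,13)–(11,21): clear
  edge (11,21)–(5,23): clear
  edge (5,23)–(0,24): clear
  midpoint (29/2,17/2) outside
  → clear
Obstacle 4 [(0,11) (2,0) (10,6)]:
  edge (0,11)–(2,0): clear
  edge (2,0)–(10,6): clear
  edge (10,6)–(0,11): clear
  midpoint (29/2,17/2) outside
  → clear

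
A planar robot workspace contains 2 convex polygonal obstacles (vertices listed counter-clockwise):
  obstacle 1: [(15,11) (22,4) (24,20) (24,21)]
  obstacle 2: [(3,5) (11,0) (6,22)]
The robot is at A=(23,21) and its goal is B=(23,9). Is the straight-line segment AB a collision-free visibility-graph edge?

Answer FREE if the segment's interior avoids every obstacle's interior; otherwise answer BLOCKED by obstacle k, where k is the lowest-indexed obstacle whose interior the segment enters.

BLOCKED by obstacle 1

Obstacle 1 [(15,11) (22,4) (24,20) (24,21)]:
  edge (15,11)–(22,4): clear
  edge (22,4)–(24,20): crosses AB
  edge (24,20)–(24,21): clear
  edge (24,21)–(15,11): crosses AB
  → BLOCKED
Obstacle 2 [(3,5) (11,0) (6,22)]:
  edge (3,5)–(11,0): clear
  edge (11,0)–(6,22): clear
  edge (6,22)–(3,5): clear
  midpoint (23,15) outside
  → clear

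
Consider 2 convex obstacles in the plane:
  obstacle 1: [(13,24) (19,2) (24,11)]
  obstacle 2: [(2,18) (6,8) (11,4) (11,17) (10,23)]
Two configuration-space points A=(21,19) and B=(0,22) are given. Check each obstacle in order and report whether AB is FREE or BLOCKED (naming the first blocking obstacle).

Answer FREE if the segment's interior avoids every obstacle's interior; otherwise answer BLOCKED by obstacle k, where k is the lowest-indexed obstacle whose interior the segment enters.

Obstacle 1 [(13,24) (19,2) (24,11)]:
  edge (13,24)–(19,2): crosses AB
  edge (19,2)–(24,11): clear
  edge (24,11)–(13,24): crosses AB
  → BLOCKED
Obstacle 2 [(2,18) (6,8) (11,4) (11,17) (10,23)]:
  edge (2,18)–(6,8): clear
  edge (6,8)–(11,4): clear
  edge (11,4)–(11,17): clear
  edge (11,17)–(10,23): crosses AB
  edge (10,23)–(2,18): crosses AB
  → BLOCKED

BLOCKED by obstacle 1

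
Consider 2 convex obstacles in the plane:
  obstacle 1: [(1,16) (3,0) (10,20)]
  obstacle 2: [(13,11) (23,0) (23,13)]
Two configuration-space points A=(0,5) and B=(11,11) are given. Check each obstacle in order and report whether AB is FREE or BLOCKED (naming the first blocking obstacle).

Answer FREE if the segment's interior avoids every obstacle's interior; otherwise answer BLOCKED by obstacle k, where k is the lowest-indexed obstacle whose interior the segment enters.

Obstacle 1 [(1,16) (3,0) (10,20)]:
  edge (1,16)–(3,0): crosses AB
  edge (3,0)–(10,20): crosses AB
  edge (10,20)–(1,16): clear
  → BLOCKED
Obstacle 2 [(13,11) (23,0) (23,13)]:
  edge (13,11)–(23,0): clear
  edge (23,0)–(23,13): clear
  edge (23,13)–(13,11): clear
  midpoint (11/2,8) outside
  → clear

BLOCKED by obstacle 1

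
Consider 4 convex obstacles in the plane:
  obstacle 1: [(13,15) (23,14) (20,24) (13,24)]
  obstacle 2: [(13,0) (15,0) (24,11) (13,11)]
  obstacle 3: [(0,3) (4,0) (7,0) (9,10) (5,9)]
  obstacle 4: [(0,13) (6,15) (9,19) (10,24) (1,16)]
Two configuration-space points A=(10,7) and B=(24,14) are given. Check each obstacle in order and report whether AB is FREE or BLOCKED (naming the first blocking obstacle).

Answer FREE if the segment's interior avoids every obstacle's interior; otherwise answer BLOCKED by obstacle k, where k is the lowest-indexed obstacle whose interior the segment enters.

BLOCKED by obstacle 2

Obstacle 1 [(13,15) (23,14) (20,24) (13,24)]:
  edge (13,15)–(23,14): clear
  edge (23,14)–(20,24): clear
  edge (20,24)–(13,24): clear
  edge (13,24)–(13,15): clear
  midpoint (17,21/2) outside
  → clear
Obstacle 2 [(13,0) (15,0) (24,11) (13,11)]:
  edge (13,0)–(15,0): clear
  edge (15,0)–(24,11): clear
  edge (24,11)–(13,11): crosses AB
  edge (13,11)–(13,0): crosses AB
  → BLOCKED
Obstacle 3 [(0,3) (4,0) (7,0) (9,10) (5,9)]:
  edge (0,3)–(4,0): clear
  edge (4,0)–(7,0): clear
  edge (7,0)–(9,10): clear
  edge (9,10)–(5,9): clear
  edge (5,9)–(0,3): clear
  midpoint (17,21/2) outside
  → clear
Obstacle 4 [(0,13) (6,15) (9,19) (10,24) (1,16)]:
  edge (0,13)–(6,15): clear
  edge (6,15)–(9,19): clear
  edge (9,19)–(10,24): clear
  edge (10,24)–(1,16): clear
  edge (1,16)–(0,13): clear
  midpoint (17,21/2) outside
  → clear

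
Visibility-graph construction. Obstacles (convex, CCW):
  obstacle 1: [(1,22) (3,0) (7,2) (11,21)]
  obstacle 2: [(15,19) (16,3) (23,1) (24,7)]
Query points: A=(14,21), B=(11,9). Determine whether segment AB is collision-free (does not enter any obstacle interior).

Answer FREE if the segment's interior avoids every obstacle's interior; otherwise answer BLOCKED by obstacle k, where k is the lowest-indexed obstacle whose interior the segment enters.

Obstacle 1 [(1,22) (3,0) (7,2) (11,21)]:
  edge (1,22)–(3,0): clear
  edge (3,0)–(7,2): clear
  edge (7,2)–(11,21): clear
  edge (11,21)–(1,22): clear
  midpoint (25/2,15) outside
  → clear
Obstacle 2 [(15,19) (16,3) (23,1) (24,7)]:
  edge (15,19)–(16,3): clear
  edge (16,3)–(23,1): clear
  edge (23,1)–(24,7): clear
  edge (24,7)–(15,19): clear
  midpoint (25/2,15) outside
  → clear

FREE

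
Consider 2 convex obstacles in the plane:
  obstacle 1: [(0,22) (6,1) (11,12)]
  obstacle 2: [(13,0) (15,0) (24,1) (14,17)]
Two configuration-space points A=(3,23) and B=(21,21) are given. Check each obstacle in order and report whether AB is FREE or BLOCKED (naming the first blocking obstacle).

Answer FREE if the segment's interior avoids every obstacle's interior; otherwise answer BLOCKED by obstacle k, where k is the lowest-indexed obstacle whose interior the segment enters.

Obstacle 1 [(0,22) (6,1) (11,12)]:
  edge (0,22)–(6,1): clear
  edge (6,1)–(11,12): clear
  edge (11,12)–(0,22): clear
  midpoint (12,22) outside
  → clear
Obstacle 2 [(13,0) (15,0) (24,1) (14,17)]:
  edge (13,0)–(15,0): clear
  edge (15,0)–(24,1): clear
  edge (24,1)–(14,17): clear
  edge (14,17)–(13,0): clear
  midpoint (12,22) outside
  → clear

FREE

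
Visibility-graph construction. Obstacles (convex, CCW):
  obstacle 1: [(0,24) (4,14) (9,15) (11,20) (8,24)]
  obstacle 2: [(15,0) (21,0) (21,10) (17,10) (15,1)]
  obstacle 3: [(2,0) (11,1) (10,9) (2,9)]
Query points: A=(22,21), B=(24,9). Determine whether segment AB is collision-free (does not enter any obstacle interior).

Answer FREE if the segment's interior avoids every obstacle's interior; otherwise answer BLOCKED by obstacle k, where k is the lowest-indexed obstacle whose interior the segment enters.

FREE

Obstacle 1 [(0,24) (4,14) (9,15) (11,20) (8,24)]:
  edge (0,24)–(4,14): clear
  edge (4,14)–(9,15): clear
  edge (9,15)–(11,20): clear
  edge (11,20)–(8,24): clear
  edge (8,24)–(0,24): clear
  midpoint (23,15) outside
  → clear
Obstacle 2 [(15,0) (21,0) (21,10) (17,10) (15,1)]:
  edge (15,0)–(21,0): clear
  edge (21,0)–(21,10): clear
  edge (21,10)–(17,10): clear
  edge (17,10)–(15,1): clear
  edge (15,1)–(15,0): clear
  midpoint (23,15) outside
  → clear
Obstacle 3 [(2,0) (11,1) (10,9) (2,9)]:
  edge (2,0)–(11,1): clear
  edge (11,1)–(10,9): clear
  edge (10,9)–(2,9): clear
  edge (2,9)–(2,0): clear
  midpoint (23,15) outside
  → clear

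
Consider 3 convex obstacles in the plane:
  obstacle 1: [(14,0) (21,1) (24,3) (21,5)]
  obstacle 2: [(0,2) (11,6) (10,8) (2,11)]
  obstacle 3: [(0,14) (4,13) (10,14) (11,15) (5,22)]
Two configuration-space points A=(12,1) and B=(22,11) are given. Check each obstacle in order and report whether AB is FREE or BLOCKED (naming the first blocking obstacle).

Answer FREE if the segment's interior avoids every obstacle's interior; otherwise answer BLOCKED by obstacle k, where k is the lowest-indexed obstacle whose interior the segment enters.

Obstacle 1 [(14,0) (21,1) (24,3) (21,5)]:
  edge (14,0)–(21,1): clear
  edge (21,1)–(24,3): clear
  edge (24,3)–(21,5): clear
  edge (21,5)–(14,0): clear
  midpoint (17,6) outside
  → clear
Obstacle 2 [(0,2) (11,6) (10,8) (2,11)]:
  edge (0,2)–(11,6): clear
  edge (11,6)–(10,8): clear
  edge (10,8)–(2,11): clear
  edge (2,11)–(0,2): clear
  midpoint (17,6) outside
  → clear
Obstacle 3 [(0,14) (4,13) (10,14) (11,15) (5,22)]:
  edge (0,14)–(4,13): clear
  edge (4,13)–(10,14): clear
  edge (10,14)–(11,15): clear
  edge (11,15)–(5,22): clear
  edge (5,22)–(0,14): clear
  midpoint (17,6) outside
  → clear

FREE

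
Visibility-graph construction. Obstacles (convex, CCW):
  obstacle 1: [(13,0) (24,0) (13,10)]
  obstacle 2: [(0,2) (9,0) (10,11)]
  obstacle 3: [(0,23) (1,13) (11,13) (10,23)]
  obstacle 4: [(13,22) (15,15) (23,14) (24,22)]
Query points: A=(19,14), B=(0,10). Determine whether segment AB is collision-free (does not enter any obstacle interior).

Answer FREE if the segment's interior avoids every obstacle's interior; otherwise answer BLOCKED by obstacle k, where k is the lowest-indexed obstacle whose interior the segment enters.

Obstacle 1 [(13,0) (24,0) (13,10)]:
  edge (13,0)–(24,0): clear
  edge (24,0)–(13,10): clear
  edge (13,10)–(13,0): clear
  midpoint (19/2,12) outside
  → clear
Obstacle 2 [(0,2) (9,0) (10,11)]:
  edge (0,2)–(9,0): clear
  edge (9,0)–(10,11): clear
  edge (10,11)–(0,2): clear
  midpoint (19/2,12) outside
  → clear
Obstacle 3 [(0,23) (1,13) (11,13) (10,23)]:
  edge (0,23)–(1,13): clear
  edge (1,13)–(11,13): clear
  edge (11,13)–(10,23): clear
  edge (10,23)–(0,23): clear
  midpoint (19/2,12) outside
  → clear
Obstacle 4 [(13,22) (15,15) (23,14) (24,22)]:
  edge (13,22)–(15,15): clear
  edge (15,15)–(23,14): clear
  edge (23,14)–(24,22): clear
  edge (24,22)–(13,22): clear
  midpoint (19/2,12) outside
  → clear

FREE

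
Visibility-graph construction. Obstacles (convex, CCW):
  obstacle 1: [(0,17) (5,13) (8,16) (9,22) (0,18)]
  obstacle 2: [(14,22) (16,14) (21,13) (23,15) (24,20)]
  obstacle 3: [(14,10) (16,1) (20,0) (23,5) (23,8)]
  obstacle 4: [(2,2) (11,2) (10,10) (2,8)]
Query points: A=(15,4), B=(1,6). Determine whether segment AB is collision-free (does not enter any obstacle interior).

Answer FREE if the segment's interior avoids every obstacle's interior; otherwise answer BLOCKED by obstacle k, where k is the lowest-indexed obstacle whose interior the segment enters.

BLOCKED by obstacle 4

Obstacle 1 [(0,17) (5,13) (8,16) (9,22) (0,18)]:
  edge (0,17)–(5,13): clear
  edge (5,13)–(8,16): clear
  edge (8,16)–(9,22): clear
  edge (9,22)–(0,18): clear
  edge (0,18)–(0,17): clear
  midpoint (8,5) outside
  → clear
Obstacle 2 [(14,22) (16,14) (21,13) (23,15) (24,20)]:
  edge (14,22)–(16,14): clear
  edge (16,14)–(21,13): clear
  edge (21,13)–(23,15): clear
  edge (23,15)–(24,20): clear
  edge (24,20)–(14,22): clear
  midpoint (8,5) outside
  → clear
Obstacle 3 [(14,10) (16,1) (20,0) (23,5) (23,8)]:
  edge (14,10)–(16,1): clear
  edge (16,1)–(20,0): clear
  edge (20,0)–(23,5): clear
  edge (23,5)–(23,8): clear
  edge (23,8)–(14,10): clear
  midpoint (8,5) outside
  → clear
Obstacle 4 [(2,2) (11,2) (10,10) (2,8)]:
  edge (2,2)–(11,2): clear
  edge (11,2)–(10,10): crosses AB
  edge (10,10)–(2,8): clear
  edge (2,8)–(2,2): crosses AB
  → BLOCKED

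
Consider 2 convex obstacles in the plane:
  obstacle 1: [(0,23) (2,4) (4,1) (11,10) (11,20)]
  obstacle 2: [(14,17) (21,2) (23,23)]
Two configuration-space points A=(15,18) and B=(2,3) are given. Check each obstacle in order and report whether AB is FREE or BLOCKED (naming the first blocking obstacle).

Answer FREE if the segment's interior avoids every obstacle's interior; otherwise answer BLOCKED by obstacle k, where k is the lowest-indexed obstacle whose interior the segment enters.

Obstacle 1 [(0,23) (2,4) (4,1) (11,10) (11,20)]:
  edge (0,23)–(2,4): clear
  edge (2,4)–(4,1): crosses AB
  edge (4,1)–(11,10): clear
  edge (11,10)–(11,20): crosses AB
  edge (11,20)–(0,23): clear
  → BLOCKED
Obstacle 2 [(14,17) (21,2) (23,23)]:
  edge (14,17)–(21,2): crosses AB
  edge (21,2)–(23,23): clear
  edge (23,23)–(14,17): crosses AB
  → BLOCKED

BLOCKED by obstacle 1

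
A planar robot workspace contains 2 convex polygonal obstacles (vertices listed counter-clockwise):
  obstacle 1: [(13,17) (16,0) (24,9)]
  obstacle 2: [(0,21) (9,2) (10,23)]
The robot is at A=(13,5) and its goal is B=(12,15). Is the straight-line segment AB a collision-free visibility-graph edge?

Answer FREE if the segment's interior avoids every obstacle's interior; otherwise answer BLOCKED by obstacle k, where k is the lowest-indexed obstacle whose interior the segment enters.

Obstacle 1 [(13,17) (16,0) (24,9)]:
  edge (13,17)–(16,0): clear
  edge (16,0)–(24,9): clear
  edge (24,9)–(13,17): clear
  midpoint (25/2,10) outside
  → clear
Obstacle 2 [(0,21) (9,2) (10,23)]:
  edge (0,21)–(9,2): clear
  edge (9,2)–(10,23): clear
  edge (10,23)–(0,21): clear
  midpoint (25/2,10) outside
  → clear

FREE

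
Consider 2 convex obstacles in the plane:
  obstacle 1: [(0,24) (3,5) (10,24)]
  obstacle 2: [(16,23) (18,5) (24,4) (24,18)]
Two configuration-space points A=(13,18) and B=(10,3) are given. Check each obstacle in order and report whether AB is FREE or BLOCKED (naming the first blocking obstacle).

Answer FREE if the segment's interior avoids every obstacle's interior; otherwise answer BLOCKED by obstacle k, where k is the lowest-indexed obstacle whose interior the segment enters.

Obstacle 1 [(0,24) (3,5) (10,24)]:
  edge (0,24)–(3,5): clear
  edge (3,5)–(10,24): clear
  edge (10,24)–(0,24): clear
  midpoint (23/2,21/2) outside
  → clear
Obstacle 2 [(16,23) (18,5) (24,4) (24,18)]:
  edge (16,23)–(18,5): clear
  edge (18,5)–(24,4): clear
  edge (24,4)–(24,18): clear
  edge (24,18)–(16,23): clear
  midpoint (23/2,21/2) outside
  → clear

FREE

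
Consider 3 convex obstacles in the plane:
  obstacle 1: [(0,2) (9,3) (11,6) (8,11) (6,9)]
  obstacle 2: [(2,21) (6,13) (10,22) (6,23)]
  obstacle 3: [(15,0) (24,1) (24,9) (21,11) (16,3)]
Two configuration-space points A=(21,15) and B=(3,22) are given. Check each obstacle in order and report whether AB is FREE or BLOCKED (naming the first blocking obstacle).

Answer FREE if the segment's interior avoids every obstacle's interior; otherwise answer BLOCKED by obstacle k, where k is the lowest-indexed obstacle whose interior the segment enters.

BLOCKED by obstacle 2

Obstacle 1 [(0,2) (9,3) (11,6) (8,11) (6,9)]:
  edge (0,2)–(9,3): clear
  edge (9,3)–(11,6): clear
  edge (11,6)–(8,11): clear
  edge (8,11)–(6,9): clear
  edge (6,9)–(0,2): clear
  midpoint (12,37/2) outside
  → clear
Obstacle 2 [(2,21) (6,13) (10,22) (6,23)]:
  edge (2,21)–(6,13): clear
  edge (6,13)–(10,22): crosses AB
  edge (10,22)–(6,23): clear
  edge (6,23)–(2,21): crosses AB
  → BLOCKED
Obstacle 3 [(15,0) (24,1) (24,9) (21,11) (16,3)]:
  edge (15,0)–(24,1): clear
  edge (24,1)–(24,9): clear
  edge (24,9)–(21,11): clear
  edge (21,11)–(16,3): clear
  edge (16,3)–(15,0): clear
  midpoint (12,37/2) outside
  → clear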